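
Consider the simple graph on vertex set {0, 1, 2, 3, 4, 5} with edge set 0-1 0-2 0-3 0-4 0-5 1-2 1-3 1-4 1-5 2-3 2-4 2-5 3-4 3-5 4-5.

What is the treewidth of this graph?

5

A width-5 tree decomposition is:
Bags: B1 = {0, 1, 2, 3, 4, 5}
Tree: (single bag)
With just one bag of size 6, the width is 6 − 1 = 5, so tw(G) ≤ 5. On the other hand G contains the 6-clique {0, 1, 2, 3, 4, 5}. A clique must lie in a single bag of any decomposition, so no decomposition can have width below 5. Hence tw(G) = 5 exactly.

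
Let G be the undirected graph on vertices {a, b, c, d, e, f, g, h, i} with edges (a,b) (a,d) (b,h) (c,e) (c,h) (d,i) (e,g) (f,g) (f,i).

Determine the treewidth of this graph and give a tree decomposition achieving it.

Treewidth 2.
Bags: B1 = {a, b, d}  B2 = {b, d, h}  B3 = {c, d, h}  B4 = {c, d, e}  B5 = {d, e, g}  B6 = {d, f, g}  B7 = {d, f, i}
Tree: B1–B2, B2–B3, B3–B4, B4–B5, B5–B6, B6–B7

Each bag holds 3 vertices, so the decomposition has width 2, which upper-bounds the treewidth. For the lower bound, G contains the cycle d–a–b–h–c–e–g–f–i–d, so G is not a forest; only forests have treewidth ≤ 1, hence tw(G) ≥ 2. Therefore the treewidth is 2.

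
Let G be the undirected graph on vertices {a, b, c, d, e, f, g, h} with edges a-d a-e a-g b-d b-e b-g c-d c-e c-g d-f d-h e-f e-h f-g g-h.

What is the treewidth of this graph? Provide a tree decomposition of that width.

Each bag holds 4 vertices, so the decomposition has width 3, which upper-bounds the treewidth. For the lower bound: the 4 vertex sets {d,h}, {b,e}, {g}, {a} are disjoint, each induces a connected subgraph, and every pair is joined by at least one edge of G. Contracting each set to a single vertex therefore yields K_{4} as a minor, and since treewidth is minor-monotone, tw(G) ≥ tw(K_{4}) = 3. Hence tw(G) = 3 exactly.

Treewidth 3.
Bags: B1 = {d, e, g, h}  B2 = {b, d, e, g}  B3 = {a, d, e, g}  B4 = {d, e, f, g}  B5 = {c, d, e, g}
Tree: B1–B2, B2–B3, B3–B4, B4–B5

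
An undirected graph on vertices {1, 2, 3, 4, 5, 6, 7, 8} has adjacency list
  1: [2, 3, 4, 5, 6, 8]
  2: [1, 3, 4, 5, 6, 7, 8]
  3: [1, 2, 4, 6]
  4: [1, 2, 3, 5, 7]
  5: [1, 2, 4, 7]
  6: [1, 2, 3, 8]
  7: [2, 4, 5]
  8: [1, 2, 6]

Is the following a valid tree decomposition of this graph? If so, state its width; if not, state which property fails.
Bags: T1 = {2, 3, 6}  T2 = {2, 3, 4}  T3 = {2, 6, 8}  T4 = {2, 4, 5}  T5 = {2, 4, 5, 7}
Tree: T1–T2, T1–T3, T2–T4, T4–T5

A tree decomposition must satisfy three properties: every vertex lies in some bag; for every edge, both endpoints lie together in some bag; and for every vertex, the bags containing it form a connected subtree. Here vertex 1 appears in no bag, so the decomposition is invalid.

No — vertex 1 appears in no bag.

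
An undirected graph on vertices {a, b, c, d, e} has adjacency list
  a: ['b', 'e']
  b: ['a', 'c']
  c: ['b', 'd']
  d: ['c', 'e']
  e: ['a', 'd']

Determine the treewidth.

2

A width-2 tree decomposition is:
Bags: B1 = {b, c, d}  B2 = {a, b, d}  B3 = {a, d, e}
Tree: B1–B2, B2–B3
The largest bag has 3 vertices, giving width 2; this decomposition certifies tw(G) ≤ 2. For the lower bound, G contains the cycle d–c–b–a–e–d, so G is not a forest; only forests have treewidth ≤ 1, hence tw(G) ≥ 2. The upper and lower bounds meet at 2, so that is the treewidth.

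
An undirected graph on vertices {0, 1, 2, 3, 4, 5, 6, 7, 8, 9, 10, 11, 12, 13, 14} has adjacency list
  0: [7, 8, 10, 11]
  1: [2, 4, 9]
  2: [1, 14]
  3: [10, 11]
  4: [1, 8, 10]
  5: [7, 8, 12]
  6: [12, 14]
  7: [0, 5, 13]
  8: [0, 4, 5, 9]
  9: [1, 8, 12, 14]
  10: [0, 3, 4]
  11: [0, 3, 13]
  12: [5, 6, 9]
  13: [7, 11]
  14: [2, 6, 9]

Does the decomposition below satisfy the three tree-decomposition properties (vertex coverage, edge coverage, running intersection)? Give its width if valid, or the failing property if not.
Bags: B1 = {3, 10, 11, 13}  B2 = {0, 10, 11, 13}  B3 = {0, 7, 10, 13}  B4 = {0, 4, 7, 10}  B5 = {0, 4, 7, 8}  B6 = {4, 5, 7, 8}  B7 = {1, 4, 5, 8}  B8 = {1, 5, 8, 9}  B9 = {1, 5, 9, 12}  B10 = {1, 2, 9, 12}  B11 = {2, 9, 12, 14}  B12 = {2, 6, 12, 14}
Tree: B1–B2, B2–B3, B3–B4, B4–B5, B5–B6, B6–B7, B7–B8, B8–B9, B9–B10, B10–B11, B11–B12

Vertex coverage: the bags together contain {0, 1, 2, 3, 4, 5, 6, 7, 8, 9, 10, 11, 12, 13, 14}, the full vertex set. Edge coverage: each edge of G has both endpoints in at least one bag. Running intersection: for every vertex, the bags containing it form a connected subtree. All three properties hold, so this is a valid tree decomposition of width max|bag| − 1 = 3, and hence tw(G) ≤ 3.

Yes; width 3.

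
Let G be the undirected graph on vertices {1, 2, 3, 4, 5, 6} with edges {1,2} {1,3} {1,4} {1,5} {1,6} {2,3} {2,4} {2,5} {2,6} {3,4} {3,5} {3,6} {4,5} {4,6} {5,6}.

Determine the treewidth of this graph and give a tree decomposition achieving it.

A single bag containing all 6 vertices is trivially a valid decomposition of width 5. Conversely, {1, 2, 3, 4, 5, 6} is a clique of size 6, and the vertices of any clique must share a bag in every tree decomposition; so some bag has ≥ 6 vertices and tw(G) ≥ 5. Combining the bounds, tw(G) = 5.

Treewidth 5.
One optimal decomposition is:
Bags: B1 = {1, 2, 3, 4, 5, 6}
Tree: (single bag)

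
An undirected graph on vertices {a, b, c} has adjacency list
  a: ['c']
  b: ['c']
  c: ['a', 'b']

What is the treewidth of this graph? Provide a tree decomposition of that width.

Each bag holds 2 vertices, so the decomposition has width 1, which upper-bounds the treewidth. Since G has at least one edge (e.g. c–a), it is not an edgeless graph, so tw(G) ≥ 1. Hence tw(G) = 1 exactly.

Treewidth 1.
One such decomposition:
Bags: B1 = {a, c}  B2 = {b, c}
Tree: B1–B2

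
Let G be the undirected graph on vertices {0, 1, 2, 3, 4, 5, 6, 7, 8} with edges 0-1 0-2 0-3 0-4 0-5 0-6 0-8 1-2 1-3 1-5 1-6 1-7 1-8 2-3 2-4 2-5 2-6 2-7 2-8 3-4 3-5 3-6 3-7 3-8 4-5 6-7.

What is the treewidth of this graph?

A width-4 tree decomposition is:
Bags: B1 = {0, 1, 2, 3, 6}  B2 = {1, 2, 3, 6, 7}  B3 = {0, 1, 2, 3, 5}  B4 = {0, 2, 3, 4, 5}  B5 = {0, 1, 2, 3, 8}
Tree: B1–B2, B1–B3, B3–B4, B3–B5
The largest bag has 5 vertices, giving width 4; this decomposition certifies tw(G) ≤ 4. Conversely, {0, 1, 2, 3, 8} is a clique of size 5, and the vertices of any clique must share a bag in every tree decomposition; so some bag has ≥ 5 vertices and tw(G) ≥ 4. Combining the bounds, tw(G) = 4.

4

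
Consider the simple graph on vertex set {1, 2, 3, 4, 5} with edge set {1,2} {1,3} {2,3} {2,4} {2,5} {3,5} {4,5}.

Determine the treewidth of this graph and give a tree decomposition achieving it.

The largest bag has 3 vertices, giving width 2; this decomposition certifies tw(G) ≤ 2. Conversely, {1, 2, 3} is a clique of size 3, and the vertices of any clique must share a bag in every tree decomposition; so some bag has ≥ 3 vertices and tw(G) ≥ 2. Combining the bounds, tw(G) = 2.

Treewidth 2.
One such decomposition:
Bags: B1 = {2, 4, 5}  B2 = {2, 3, 5}  B3 = {1, 2, 3}
Tree: B1–B2, B2–B3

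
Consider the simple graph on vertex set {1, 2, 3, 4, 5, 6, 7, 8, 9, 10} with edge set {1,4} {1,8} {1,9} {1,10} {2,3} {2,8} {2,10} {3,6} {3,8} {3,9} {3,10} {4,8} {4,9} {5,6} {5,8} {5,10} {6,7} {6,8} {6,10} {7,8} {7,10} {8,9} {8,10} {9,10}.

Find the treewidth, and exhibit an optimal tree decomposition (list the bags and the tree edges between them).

Every bag has size at most 4, so the width is 4 − 1 = 3 and tw(G) ≤ 3. For the lower bound, the 4 vertices {1, 8, 9, 10} are pairwise adjacent, and any tree decomposition puts a clique entirely inside one bag — forcing width ≥ 3. Hence tw(G) = 3 exactly.

Treewidth 3.
One optimal decomposition is:
Bags: B1 = {3, 8, 9, 10}  B2 = {1, 8, 9, 10}  B3 = {3, 6, 8, 10}  B4 = {6, 7, 8, 10}  B5 = {2, 3, 8, 10}  B6 = {5, 6, 8, 10}  B7 = {1, 4, 8, 9}
Tree: B1–B2, B1–B3, B3–B4, B3–B5, B4–B6, B2–B7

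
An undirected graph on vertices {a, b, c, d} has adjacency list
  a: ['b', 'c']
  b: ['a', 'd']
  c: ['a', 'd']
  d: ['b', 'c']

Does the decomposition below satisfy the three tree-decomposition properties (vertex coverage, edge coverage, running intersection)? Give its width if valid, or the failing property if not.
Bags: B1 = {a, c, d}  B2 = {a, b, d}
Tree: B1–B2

Vertex coverage: the bags together contain {a, b, c, d}, the full vertex set. Edge coverage: each edge of G has both endpoints in at least one bag. Running intersection: for every vertex, the bags containing it form a connected subtree. All three properties hold, so this is a valid tree decomposition of width max|bag| − 1 = 2, and hence tw(G) ≤ 2.

Yes; width 2.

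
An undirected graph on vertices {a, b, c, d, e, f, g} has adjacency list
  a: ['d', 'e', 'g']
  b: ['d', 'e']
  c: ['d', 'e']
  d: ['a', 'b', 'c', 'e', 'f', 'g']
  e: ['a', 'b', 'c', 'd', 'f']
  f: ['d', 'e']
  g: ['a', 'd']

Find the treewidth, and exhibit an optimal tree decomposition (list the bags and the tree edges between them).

Each bag holds 3 vertices, so the decomposition has width 2, which upper-bounds the treewidth. For the lower bound, the 3 vertices {a, d, g} are pairwise adjacent, and any tree decomposition puts a clique entirely inside one bag — forcing width ≥ 2. Combining the bounds, tw(G) = 2.

Treewidth 2.
One optimal decomposition is:
Bags: B1 = {a, d, g}  B2 = {a, d, e}  B3 = {c, d, e}  B4 = {d, e, f}  B5 = {b, d, e}
Tree: B1–B2, B2–B3, B2–B4, B2–B5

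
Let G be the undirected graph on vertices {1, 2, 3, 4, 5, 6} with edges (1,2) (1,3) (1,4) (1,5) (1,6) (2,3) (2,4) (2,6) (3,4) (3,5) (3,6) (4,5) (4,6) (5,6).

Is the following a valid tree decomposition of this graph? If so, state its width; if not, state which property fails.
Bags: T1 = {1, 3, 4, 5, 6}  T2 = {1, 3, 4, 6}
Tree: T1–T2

No — vertex 2 appears in no bag.

A tree decomposition must satisfy three properties: every vertex lies in some bag; for every edge, both endpoints lie together in some bag; and for every vertex, the bags containing it form a connected subtree. Here vertex 2 appears in no bag, so the decomposition is invalid.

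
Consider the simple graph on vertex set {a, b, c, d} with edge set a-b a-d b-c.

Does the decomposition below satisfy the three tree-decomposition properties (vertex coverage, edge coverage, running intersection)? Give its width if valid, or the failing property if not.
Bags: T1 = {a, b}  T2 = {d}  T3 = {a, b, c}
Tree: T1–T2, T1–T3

A tree decomposition must satisfy three properties: every vertex lies in some bag; for every edge, both endpoints lie together in some bag; and for every vertex, the bags containing it form a connected subtree. Here edge (a,d) lies in no bag, so the decomposition is invalid.

No — edge (a,d) lies in no bag.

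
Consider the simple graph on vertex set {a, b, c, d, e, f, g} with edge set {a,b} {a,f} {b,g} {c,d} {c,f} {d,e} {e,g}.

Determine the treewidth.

A width-2 tree decomposition is:
Bags: B1 = {d, e, g}  B2 = {b, d, g}  B3 = {a, b, d}  B4 = {a, d, f}  B5 = {c, d, f}
Tree: B1–B2, B2–B3, B3–B4, B4–B5
Every bag has size at most 3, so the width is 3 − 1 = 2 and tw(G) ≤ 2. The edges d–e–g–b–a–f–c–d form a cycle, so G is not a tree and its treewidth is at least 2. The upper and lower bounds meet at 2, so that is the treewidth.

2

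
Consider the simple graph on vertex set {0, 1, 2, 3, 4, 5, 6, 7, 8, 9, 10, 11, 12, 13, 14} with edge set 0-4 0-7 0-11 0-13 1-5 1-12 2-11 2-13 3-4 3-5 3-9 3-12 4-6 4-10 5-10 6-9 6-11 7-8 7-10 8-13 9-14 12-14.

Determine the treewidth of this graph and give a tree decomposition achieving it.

Treewidth 3.
Bags: B1 = {2, 7, 8, 13}  B2 = {0, 2, 7, 13}  B3 = {0, 2, 7, 11}  B4 = {0, 7, 10, 11}  B5 = {0, 4, 10, 11}  B6 = {4, 6, 10, 11}  B7 = {4, 5, 6, 10}  B8 = {3, 4, 5, 6}  B9 = {3, 5, 6, 9}  B10 = {1, 3, 5, 9}  B11 = {1, 3, 9, 12}  B12 = {1, 9, 12, 14}
Tree: B1–B2, B2–B3, B3–B4, B4–B5, B5–B6, B6–B7, B7–B8, B8–B9, B9–B10, B10–B11, B11–B12

The largest bag has 4 vertices, giving width 3; this decomposition certifies tw(G) ≤ 3. For the lower bound: the 4 vertex sets {2,8,13}, {7}, {0}, {4,6,10,11} are disjoint, each induces a connected subgraph, and every pair is joined by at least one edge of G. Contracting each set to a single vertex therefore yields K_{4} as a minor, and since treewidth is minor-monotone, tw(G) ≥ tw(K_{4}) = 3. Hence tw(G) = 3 exactly.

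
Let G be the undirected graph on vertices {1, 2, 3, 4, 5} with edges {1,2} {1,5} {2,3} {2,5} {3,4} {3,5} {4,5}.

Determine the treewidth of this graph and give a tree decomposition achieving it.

Treewidth 2.
Bags: B1 = {3, 4, 5}  B2 = {2, 3, 5}  B3 = {1, 2, 5}
Tree: B1–B2, B2–B3

The largest bag has 3 vertices, giving width 2; this decomposition certifies tw(G) ≤ 2. For the lower bound, the 3 vertices {1, 2, 5} are pairwise adjacent, and any tree decomposition puts a clique entirely inside one bag — forcing width ≥ 2. The upper and lower bounds meet at 2, so that is the treewidth.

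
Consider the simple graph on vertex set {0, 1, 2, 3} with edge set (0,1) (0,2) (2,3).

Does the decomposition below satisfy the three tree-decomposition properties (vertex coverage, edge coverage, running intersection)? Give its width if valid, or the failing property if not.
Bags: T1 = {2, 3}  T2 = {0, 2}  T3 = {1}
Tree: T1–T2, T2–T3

A tree decomposition must satisfy three properties: every vertex lies in some bag; for every edge, both endpoints lie together in some bag; and for every vertex, the bags containing it form a connected subtree. Here edge (0,1) lies in no bag, so the decomposition is invalid.

No — edge (0,1) lies in no bag.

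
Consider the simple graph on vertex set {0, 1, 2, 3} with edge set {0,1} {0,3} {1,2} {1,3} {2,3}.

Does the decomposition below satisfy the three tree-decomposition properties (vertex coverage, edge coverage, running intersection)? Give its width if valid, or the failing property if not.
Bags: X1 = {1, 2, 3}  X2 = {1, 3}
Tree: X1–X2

No — vertex 0 appears in no bag.

A tree decomposition must satisfy three properties: every vertex lies in some bag; for every edge, both endpoints lie together in some bag; and for every vertex, the bags containing it form a connected subtree. Here vertex 0 appears in no bag, so the decomposition is invalid.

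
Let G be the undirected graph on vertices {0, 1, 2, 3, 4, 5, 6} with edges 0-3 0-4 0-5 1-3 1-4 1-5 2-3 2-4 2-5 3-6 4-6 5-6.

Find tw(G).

A width-3 tree decomposition is:
Bags: B1 = {0, 3, 4, 5}  B2 = {2, 3, 4, 5}  B3 = {1, 3, 4, 5}  B4 = {3, 4, 5, 6}
Tree: B1–B2, B2–B3, B3–B4
Each bag holds 4 vertices, so the decomposition has width 3, which upper-bounds the treewidth. For the lower bound: the 4 vertex sets {0,4}, {2,3}, {5}, {1} are disjoint, each induces a connected subgraph, and every pair is joined by at least one edge of G. Contracting each set to a single vertex therefore yields K_{4} as a minor, and since treewidth is minor-monotone, tw(G) ≥ tw(K_{4}) = 3. Hence tw(G) = 3 exactly.

3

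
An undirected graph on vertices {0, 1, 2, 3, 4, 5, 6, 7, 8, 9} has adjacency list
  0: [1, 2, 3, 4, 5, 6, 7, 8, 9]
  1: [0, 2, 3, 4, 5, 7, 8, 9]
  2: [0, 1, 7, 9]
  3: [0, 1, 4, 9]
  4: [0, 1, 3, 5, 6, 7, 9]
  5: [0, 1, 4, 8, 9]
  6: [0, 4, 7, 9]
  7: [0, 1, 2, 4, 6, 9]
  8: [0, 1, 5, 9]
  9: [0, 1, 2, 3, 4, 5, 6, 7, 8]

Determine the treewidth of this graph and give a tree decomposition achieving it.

Treewidth 4.
One optimal decomposition is:
Bags: B1 = {0, 1, 4, 7, 9}  B2 = {0, 4, 6, 7, 9}  B3 = {0, 1, 4, 5, 9}  B4 = {0, 1, 2, 7, 9}  B5 = {0, 1, 5, 8, 9}  B6 = {0, 1, 3, 4, 9}
Tree: B1–B2, B1–B3, B1–B4, B3–B5, B3–B6

Every bag has size at most 5, so the width is 5 − 1 = 4 and tw(G) ≤ 4. On the other hand G contains the 5-clique {0, 1, 5, 8, 9}. A clique must lie in a single bag of any decomposition, so no decomposition can have width below 4. Therefore the treewidth is 4.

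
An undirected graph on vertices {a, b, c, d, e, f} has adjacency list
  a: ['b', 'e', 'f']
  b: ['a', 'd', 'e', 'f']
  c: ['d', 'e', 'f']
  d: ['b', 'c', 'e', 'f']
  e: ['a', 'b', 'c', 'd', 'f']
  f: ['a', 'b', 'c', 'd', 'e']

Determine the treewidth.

3

A width-3 tree decomposition is:
Bags: B1 = {b, d, e, f}  B2 = {c, d, e, f}  B3 = {a, b, e, f}
Tree: B1–B2, B1–B3
The largest bag has 4 vertices, giving width 3; this decomposition certifies tw(G) ≤ 3. For the lower bound, the 4 vertices {c, d, e, f} are pairwise adjacent, and any tree decomposition puts a clique entirely inside one bag — forcing width ≥ 3. Combining the bounds, tw(G) = 3.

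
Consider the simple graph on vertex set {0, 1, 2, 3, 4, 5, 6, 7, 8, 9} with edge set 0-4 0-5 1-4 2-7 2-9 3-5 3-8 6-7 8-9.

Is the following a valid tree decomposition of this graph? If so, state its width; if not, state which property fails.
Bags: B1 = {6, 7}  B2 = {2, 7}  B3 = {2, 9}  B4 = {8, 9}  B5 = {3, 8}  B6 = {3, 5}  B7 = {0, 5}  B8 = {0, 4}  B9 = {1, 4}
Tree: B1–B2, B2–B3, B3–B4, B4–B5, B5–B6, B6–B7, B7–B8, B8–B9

Vertex coverage: the bags together contain {0, 1, 2, 3, 4, 5, 6, 7, 8, 9}, the full vertex set. Edge coverage: each edge of G has both endpoints in at least one bag. Running intersection: for every vertex, the bags containing it form a connected subtree. All three properties hold, so this is a valid tree decomposition of width max|bag| − 1 = 1, and hence tw(G) ≤ 1.

Yes; width 1.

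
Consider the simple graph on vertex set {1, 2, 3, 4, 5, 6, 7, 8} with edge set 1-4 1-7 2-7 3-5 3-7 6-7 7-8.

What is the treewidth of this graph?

A width-1 tree decomposition is:
Bags: B1 = {2, 7}  B2 = {7, 8}  B3 = {1, 7}  B4 = {3, 7}  B5 = {1, 4}  B6 = {3, 5}  B7 = {6, 7}
Tree: B1–B2, B1–B3, B3–B4, B3–B5, B4–B6, B3–B7
Every bag has size at most 2, so the width is 2 − 1 = 1 and tw(G) ≤ 1. Since G has at least one edge (e.g. 7–2), it is not an edgeless graph, so tw(G) ≥ 1. Therefore the treewidth is 1.

1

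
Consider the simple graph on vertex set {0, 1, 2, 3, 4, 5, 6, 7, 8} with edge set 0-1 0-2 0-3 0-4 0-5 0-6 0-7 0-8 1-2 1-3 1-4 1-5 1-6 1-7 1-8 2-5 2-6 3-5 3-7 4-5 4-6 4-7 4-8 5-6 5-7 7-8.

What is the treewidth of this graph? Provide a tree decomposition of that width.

Each bag holds 5 vertices, so the decomposition has width 4, which upper-bounds the treewidth. Conversely, {0, 1, 4, 7, 8} is a clique of size 5, and the vertices of any clique must share a bag in every tree decomposition; so some bag has ≥ 5 vertices and tw(G) ≥ 4. Therefore the treewidth is 4.

Treewidth 4.
One such decomposition:
Bags: B1 = {0, 1, 4, 5, 7}  B2 = {0, 1, 4, 5, 6}  B3 = {0, 1, 4, 7, 8}  B4 = {0, 1, 2, 5, 6}  B5 = {0, 1, 3, 5, 7}
Tree: B1–B2, B1–B3, B2–B4, B1–B5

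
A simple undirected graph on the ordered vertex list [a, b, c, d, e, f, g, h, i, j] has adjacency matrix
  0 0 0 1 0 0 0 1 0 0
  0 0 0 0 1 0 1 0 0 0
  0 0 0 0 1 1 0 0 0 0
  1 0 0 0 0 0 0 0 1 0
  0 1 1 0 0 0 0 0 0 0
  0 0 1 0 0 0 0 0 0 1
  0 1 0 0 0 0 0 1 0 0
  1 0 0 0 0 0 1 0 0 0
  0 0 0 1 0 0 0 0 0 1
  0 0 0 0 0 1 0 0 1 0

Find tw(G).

2

A width-2 tree decomposition is:
Bags: B1 = {f, i, j}  B2 = {c, f, i}  B3 = {c, e, i}  B4 = {b, e, i}  B5 = {b, g, i}  B6 = {g, h, i}  B7 = {a, h, i}  B8 = {a, d, i}
Tree: B1–B2, B2–B3, B3–B4, B4–B5, B5–B6, B6–B7, B7–B8
The largest bag has 3 vertices, giving width 2; this decomposition certifies tw(G) ≤ 2. For the lower bound, G contains the cycle i–j–f–c–e–b–g–h–a–d–i, so G is not a forest; only forests have treewidth ≤ 1, hence tw(G) ≥ 2. Hence tw(G) = 2 exactly.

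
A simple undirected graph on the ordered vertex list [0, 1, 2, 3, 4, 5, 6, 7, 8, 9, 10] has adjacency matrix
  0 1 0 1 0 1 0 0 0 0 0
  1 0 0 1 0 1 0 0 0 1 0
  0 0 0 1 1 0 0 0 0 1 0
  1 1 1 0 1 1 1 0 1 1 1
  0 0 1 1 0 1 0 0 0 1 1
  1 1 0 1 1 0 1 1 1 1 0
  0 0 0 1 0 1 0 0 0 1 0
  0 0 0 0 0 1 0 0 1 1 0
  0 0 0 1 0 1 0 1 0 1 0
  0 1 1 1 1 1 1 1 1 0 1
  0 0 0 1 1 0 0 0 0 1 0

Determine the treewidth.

A width-3 tree decomposition is:
Bags: B1 = {3, 4, 5, 9}  B2 = {3, 5, 8, 9}  B3 = {5, 7, 8, 9}  B4 = {3, 4, 9, 10}  B5 = {1, 3, 5, 9}  B6 = {3, 5, 6, 9}  B7 = {2, 3, 4, 9}  B8 = {0, 1, 3, 5}
Tree: B1–B2, B2–B3, B1–B4, B2–B5, B1–B6, B1–B7, B5–B8
Each bag holds 4 vertices, so the decomposition has width 3, which upper-bounds the treewidth. Conversely, {0, 1, 3, 5} is a clique of size 4, and the vertices of any clique must share a bag in every tree decomposition; so some bag has ≥ 4 vertices and tw(G) ≥ 3. Hence tw(G) = 3 exactly.

3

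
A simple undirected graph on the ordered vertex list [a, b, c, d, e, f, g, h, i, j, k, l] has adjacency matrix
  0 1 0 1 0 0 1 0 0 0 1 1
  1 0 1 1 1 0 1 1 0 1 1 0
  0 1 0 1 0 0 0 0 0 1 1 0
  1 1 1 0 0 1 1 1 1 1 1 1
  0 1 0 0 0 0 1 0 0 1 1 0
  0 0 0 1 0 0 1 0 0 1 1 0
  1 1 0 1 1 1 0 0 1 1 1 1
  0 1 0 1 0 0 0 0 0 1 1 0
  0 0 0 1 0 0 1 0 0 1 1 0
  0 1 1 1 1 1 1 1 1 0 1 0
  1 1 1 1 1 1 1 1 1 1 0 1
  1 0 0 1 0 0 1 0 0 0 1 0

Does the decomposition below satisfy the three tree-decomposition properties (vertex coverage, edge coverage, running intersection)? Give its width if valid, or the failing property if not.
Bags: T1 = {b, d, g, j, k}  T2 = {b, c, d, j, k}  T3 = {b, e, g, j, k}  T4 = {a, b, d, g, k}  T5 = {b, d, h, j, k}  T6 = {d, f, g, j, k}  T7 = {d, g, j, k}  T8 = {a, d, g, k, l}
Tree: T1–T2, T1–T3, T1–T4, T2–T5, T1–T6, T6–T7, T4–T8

No — vertex i appears in no bag.

A tree decomposition must satisfy three properties: every vertex lies in some bag; for every edge, both endpoints lie together in some bag; and for every vertex, the bags containing it form a connected subtree. Here vertex i appears in no bag, so the decomposition is invalid.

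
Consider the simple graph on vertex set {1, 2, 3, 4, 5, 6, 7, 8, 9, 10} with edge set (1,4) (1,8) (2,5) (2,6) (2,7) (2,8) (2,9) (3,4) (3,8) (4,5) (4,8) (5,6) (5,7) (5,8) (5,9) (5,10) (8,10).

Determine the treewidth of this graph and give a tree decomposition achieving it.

Treewidth 2.
One such decomposition:
Bags: B1 = {2, 5, 9}  B2 = {2, 5, 8}  B3 = {2, 5, 7}  B4 = {4, 5, 8}  B5 = {2, 5, 6}  B6 = {5, 8, 10}  B7 = {3, 4, 8}  B8 = {1, 4, 8}
Tree: B1–B2, B1–B3, B2–B4, B2–B5, B2–B6, B4–B7, B4–B8

The largest bag has 3 vertices, giving width 2; this decomposition certifies tw(G) ≤ 2. On the other hand G contains the 3-clique {1, 4, 8}. A clique must lie in a single bag of any decomposition, so no decomposition can have width below 2. The upper and lower bounds meet at 2, so that is the treewidth.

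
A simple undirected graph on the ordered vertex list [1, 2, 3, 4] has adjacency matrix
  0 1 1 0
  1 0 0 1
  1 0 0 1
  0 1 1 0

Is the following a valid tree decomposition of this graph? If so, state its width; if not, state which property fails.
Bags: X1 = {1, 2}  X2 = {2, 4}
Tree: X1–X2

A tree decomposition must satisfy three properties: every vertex lies in some bag; for every edge, both endpoints lie together in some bag; and for every vertex, the bags containing it form a connected subtree. Here vertex 3 appears in no bag, so the decomposition is invalid.

No — vertex 3 appears in no bag.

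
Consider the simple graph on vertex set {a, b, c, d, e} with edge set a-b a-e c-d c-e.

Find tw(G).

1

A width-1 tree decomposition is:
Bags: B1 = {a, b}  B2 = {a, e}  B3 = {c, e}  B4 = {c, d}
Tree: B1–B2, B2–B3, B3–B4
Every bag has size at most 2, so the width is 2 − 1 = 1 and tw(G) ≤ 1. Any graph with an edge has treewidth ≥ 1, and G has the edge b–a. Combining the bounds, tw(G) = 1.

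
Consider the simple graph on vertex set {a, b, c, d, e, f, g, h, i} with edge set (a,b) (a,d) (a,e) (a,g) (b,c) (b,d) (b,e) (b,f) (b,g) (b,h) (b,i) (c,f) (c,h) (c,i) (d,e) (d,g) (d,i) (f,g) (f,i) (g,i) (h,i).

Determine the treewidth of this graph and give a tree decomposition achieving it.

Each bag holds 4 vertices, so the decomposition has width 3, which upper-bounds the treewidth. On the other hand G contains the 4-clique {a, b, d, e}. A clique must lie in a single bag of any decomposition, so no decomposition can have width below 3. Hence tw(G) = 3 exactly.

Treewidth 3.
Bags: B1 = {b, d, g, i}  B2 = {b, f, g, i}  B3 = {a, b, d, g}  B4 = {b, c, f, i}  B5 = {a, b, d, e}  B6 = {b, c, h, i}
Tree: B1–B2, B1–B3, B2–B4, B3–B5, B4–B6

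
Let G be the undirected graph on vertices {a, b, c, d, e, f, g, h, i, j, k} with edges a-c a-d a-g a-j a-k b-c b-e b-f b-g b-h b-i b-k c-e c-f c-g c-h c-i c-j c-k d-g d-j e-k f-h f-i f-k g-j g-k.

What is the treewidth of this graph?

A width-3 tree decomposition is:
Bags: B1 = {b, c, f, k}  B2 = {b, c, g, k}  B3 = {b, c, f, h}  B4 = {b, c, e, k}  B5 = {a, c, g, k}  B6 = {a, c, g, j}  B7 = {a, d, g, j}  B8 = {b, c, f, i}
Tree: B1–B2, B1–B3, B2–B4, B2–B5, B5–B6, B6–B7, B1–B8
Each bag holds 4 vertices, so the decomposition has width 3, which upper-bounds the treewidth. On the other hand G contains the 4-clique {a, d, g, j}. A clique must lie in a single bag of any decomposition, so no decomposition can have width below 3. Hence tw(G) = 3 exactly.

3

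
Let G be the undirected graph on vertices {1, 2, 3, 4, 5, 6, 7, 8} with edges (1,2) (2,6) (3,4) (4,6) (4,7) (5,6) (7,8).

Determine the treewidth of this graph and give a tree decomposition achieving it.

Treewidth 1.
One optimal decomposition is:
Bags: B1 = {4, 6}  B2 = {2, 6}  B3 = {5, 6}  B4 = {1, 2}  B5 = {3, 4}  B6 = {4, 7}  B7 = {7, 8}
Tree: B1–B2, B2–B3, B2–B4, B1–B5, B5–B6, B6–B7

Each bag holds 2 vertices, so the decomposition has width 1, which upper-bounds the treewidth. G has an edge, so its treewidth is at least 1. Combining the bounds, tw(G) = 1.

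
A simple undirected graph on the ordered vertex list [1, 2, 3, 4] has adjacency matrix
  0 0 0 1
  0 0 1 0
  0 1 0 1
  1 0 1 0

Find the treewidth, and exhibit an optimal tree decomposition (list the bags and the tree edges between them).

Treewidth 1.
Bags: B1 = {1, 4}  B2 = {3, 4}  B3 = {2, 3}
Tree: B1–B2, B2–B3

The largest bag has 2 vertices, giving width 1; this decomposition certifies tw(G) ≤ 1. G has an edge, so its treewidth is at least 1. Therefore the treewidth is 1.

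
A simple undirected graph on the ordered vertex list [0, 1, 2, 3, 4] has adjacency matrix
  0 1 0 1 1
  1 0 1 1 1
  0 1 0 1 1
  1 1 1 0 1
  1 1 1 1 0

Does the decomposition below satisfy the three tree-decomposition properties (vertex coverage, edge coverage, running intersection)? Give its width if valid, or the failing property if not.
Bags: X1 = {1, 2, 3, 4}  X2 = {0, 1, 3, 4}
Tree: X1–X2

Checking the three conditions: (i) the bags cover all of {0, 1, 2, 3, 4}; (ii) for each edge, some bag contains both endpoints; (iii) the bags containing any fixed vertex form a subtree. All hold, so the decomposition is valid with width 4 − 1 = 3.

Yes; width 3.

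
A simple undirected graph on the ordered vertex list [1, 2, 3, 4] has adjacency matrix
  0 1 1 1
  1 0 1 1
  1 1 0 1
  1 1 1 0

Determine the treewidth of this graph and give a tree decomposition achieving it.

Treewidth 3.
Bags: B1 = {1, 2, 3, 4}
Tree: (single bag)

With just one bag of size 4, the width is 4 − 1 = 3, so tw(G) ≤ 3. Conversely, {1, 2, 3, 4} is a clique of size 4, and the vertices of any clique must share a bag in every tree decomposition; so some bag has ≥ 4 vertices and tw(G) ≥ 3. The upper and lower bounds meet at 3, so that is the treewidth.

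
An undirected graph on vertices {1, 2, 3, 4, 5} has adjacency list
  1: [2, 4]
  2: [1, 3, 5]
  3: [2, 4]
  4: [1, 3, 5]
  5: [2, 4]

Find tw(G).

A width-2 tree decomposition is:
Bags: B1 = {2, 3, 4}  B2 = {2, 4, 5}  B3 = {1, 2, 4}
Tree: B1–B2, B2–B3
Each bag holds 3 vertices, so the decomposition has width 2, which upper-bounds the treewidth. The edges 3–2–5–4–3 form a cycle, so G is not a tree and its treewidth is at least 2. Hence tw(G) = 2 exactly.

2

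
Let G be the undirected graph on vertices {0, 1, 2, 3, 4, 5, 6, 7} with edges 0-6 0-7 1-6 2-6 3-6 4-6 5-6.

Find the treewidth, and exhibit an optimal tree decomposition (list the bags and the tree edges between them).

Treewidth 1.
One optimal decomposition is:
Bags: B1 = {4, 6}  B2 = {3, 6}  B3 = {5, 6}  B4 = {0, 6}  B5 = {0, 7}  B6 = {1, 6}  B7 = {2, 6}
Tree: B1–B2, B1–B3, B2–B4, B4–B5, B3–B6, B3–B7

Each bag holds 2 vertices, so the decomposition has width 1, which upper-bounds the treewidth. Any graph with an edge has treewidth ≥ 1, and G has the edge 4–6. Combining the bounds, tw(G) = 1.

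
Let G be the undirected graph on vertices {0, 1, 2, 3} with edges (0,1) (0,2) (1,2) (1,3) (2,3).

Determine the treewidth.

2

A width-2 tree decomposition is:
Bags: B1 = {0, 1, 2}  B2 = {1, 2, 3}
Tree: B1–B2
Each bag holds 3 vertices, so the decomposition has width 2, which upper-bounds the treewidth. On the other hand G contains the 3-clique {0, 1, 2}. A clique must lie in a single bag of any decomposition, so no decomposition can have width below 2. Hence tw(G) = 2 exactly.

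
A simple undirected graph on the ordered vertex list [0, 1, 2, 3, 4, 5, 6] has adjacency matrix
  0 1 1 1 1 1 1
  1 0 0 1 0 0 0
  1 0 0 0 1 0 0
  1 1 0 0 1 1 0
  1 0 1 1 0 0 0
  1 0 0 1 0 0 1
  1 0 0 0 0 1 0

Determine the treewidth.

2

A width-2 tree decomposition is:
Bags: B1 = {0, 2, 4}  B2 = {0, 3, 4}  B3 = {0, 1, 3}  B4 = {0, 3, 5}  B5 = {0, 5, 6}
Tree: B1–B2, B2–B3, B2–B4, B4–B5
Each bag holds 3 vertices, so the decomposition has width 2, which upper-bounds the treewidth. Conversely, {0, 2, 4} is a clique of size 3, and the vertices of any clique must share a bag in every tree decomposition; so some bag has ≥ 3 vertices and tw(G) ≥ 2. Combining the bounds, tw(G) = 2.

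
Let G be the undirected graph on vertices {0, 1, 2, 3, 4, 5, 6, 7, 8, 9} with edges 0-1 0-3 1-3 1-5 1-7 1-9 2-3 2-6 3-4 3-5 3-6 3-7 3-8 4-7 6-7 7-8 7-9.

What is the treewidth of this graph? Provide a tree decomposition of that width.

Treewidth 2.
One optimal decomposition is:
Bags: B1 = {1, 7, 9}  B2 = {1, 3, 7}  B3 = {1, 3, 5}  B4 = {3, 6, 7}  B5 = {2, 3, 6}  B6 = {0, 1, 3}  B7 = {3, 7, 8}  B8 = {3, 4, 7}
Tree: B1–B2, B2–B3, B2–B4, B4–B5, B3–B6, B4–B7, B2–B8

The largest bag has 3 vertices, giving width 2; this decomposition certifies tw(G) ≤ 2. On the other hand G contains the 3-clique {1, 7, 9}. A clique must lie in a single bag of any decomposition, so no decomposition can have width below 2. The upper and lower bounds meet at 2, so that is the treewidth.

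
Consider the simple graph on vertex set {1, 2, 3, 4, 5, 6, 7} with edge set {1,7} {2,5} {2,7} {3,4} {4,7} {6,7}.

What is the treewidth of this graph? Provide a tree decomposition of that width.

Treewidth 1.
One such decomposition:
Bags: B1 = {2, 7}  B2 = {4, 7}  B3 = {6, 7}  B4 = {2, 5}  B5 = {1, 7}  B6 = {3, 4}
Tree: B1–B2, B2–B3, B1–B4, B1–B5, B2–B6

The largest bag has 2 vertices, giving width 1; this decomposition certifies tw(G) ≤ 1. G has an edge, so its treewidth is at least 1. The upper and lower bounds meet at 1, so that is the treewidth.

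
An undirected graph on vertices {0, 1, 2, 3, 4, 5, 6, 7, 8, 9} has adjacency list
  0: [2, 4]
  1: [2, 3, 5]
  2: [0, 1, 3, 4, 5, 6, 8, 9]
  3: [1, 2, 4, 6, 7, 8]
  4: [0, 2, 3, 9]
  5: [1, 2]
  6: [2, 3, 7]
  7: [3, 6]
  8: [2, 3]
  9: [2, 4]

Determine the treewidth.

2

A width-2 tree decomposition is:
Bags: B1 = {2, 3, 4}  B2 = {1, 2, 3}  B3 = {2, 3, 6}  B4 = {2, 4, 9}  B5 = {3, 6, 7}  B6 = {2, 3, 8}  B7 = {1, 2, 5}  B8 = {0, 2, 4}
Tree: B1–B2, B2–B3, B1–B4, B3–B5, B1–B6, B2–B7, B1–B8
The largest bag has 3 vertices, giving width 2; this decomposition certifies tw(G) ≤ 2. Conversely, {0, 2, 4} is a clique of size 3, and the vertices of any clique must share a bag in every tree decomposition; so some bag has ≥ 3 vertices and tw(G) ≥ 2. Therefore the treewidth is 2.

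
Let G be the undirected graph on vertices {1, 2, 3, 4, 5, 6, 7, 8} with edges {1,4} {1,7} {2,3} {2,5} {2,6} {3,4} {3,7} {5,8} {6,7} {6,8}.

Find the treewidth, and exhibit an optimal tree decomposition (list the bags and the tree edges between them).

Each bag holds 3 vertices, so the decomposition has width 2, which upper-bounds the treewidth. Since 5–8–6–2–5 is a cycle in G, G is not acyclic. Forests are exactly the graphs of treewidth ≤ 1, so tw(G) ≥ 2. Combining the bounds, tw(G) = 2.

Treewidth 2.
One optimal decomposition is:
Bags: B1 = {2, 5, 8}  B2 = {2, 6, 8}  B3 = {2, 3, 6}  B4 = {3, 6, 7}  B5 = {3, 4, 7}  B6 = {1, 4, 7}
Tree: B1–B2, B2–B3, B3–B4, B4–B5, B5–B6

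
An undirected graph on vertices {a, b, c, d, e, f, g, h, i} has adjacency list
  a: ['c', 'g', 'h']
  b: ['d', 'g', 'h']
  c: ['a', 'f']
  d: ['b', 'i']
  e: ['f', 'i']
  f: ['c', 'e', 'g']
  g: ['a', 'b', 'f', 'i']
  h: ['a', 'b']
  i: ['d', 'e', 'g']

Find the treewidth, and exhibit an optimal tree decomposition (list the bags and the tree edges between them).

Each bag holds 4 vertices, so the decomposition has width 3, which upper-bounds the treewidth. For the lower bound: the 4 vertex sets {b,d,h}, {a}, {g}, {c,e,f,i} are disjoint, each induces a connected subgraph, and every pair is joined by at least one edge of G. Contracting each set to a single vertex therefore yields K_{4} as a minor, and since treewidth is minor-monotone, tw(G) ≥ tw(K_{4}) = 3. The upper and lower bounds meet at 3, so that is the treewidth.

Treewidth 3.
One such decomposition:
Bags: B1 = {a, b, d, h}  B2 = {a, b, d, g}  B3 = {a, d, g, i}  B4 = {a, c, g, i}  B5 = {c, f, g, i}  B6 = {c, e, f, i}
Tree: B1–B2, B2–B3, B3–B4, B4–B5, B5–B6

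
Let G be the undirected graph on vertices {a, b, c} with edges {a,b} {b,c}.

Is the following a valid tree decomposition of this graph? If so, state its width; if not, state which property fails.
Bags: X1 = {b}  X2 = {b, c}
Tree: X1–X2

A tree decomposition must satisfy three properties: every vertex lies in some bag; for every edge, both endpoints lie together in some bag; and for every vertex, the bags containing it form a connected subtree. Here vertex a appears in no bag, so the decomposition is invalid.

No — vertex a appears in no bag.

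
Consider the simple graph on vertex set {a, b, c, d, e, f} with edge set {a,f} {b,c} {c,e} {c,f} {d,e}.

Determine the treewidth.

A width-1 tree decomposition is:
Bags: B1 = {c, f}  B2 = {c, e}  B3 = {b, c}  B4 = {a, f}  B5 = {d, e}
Tree: B1–B2, B1–B3, B1–B4, B2–B5
Each bag holds 2 vertices, so the decomposition has width 1, which upper-bounds the treewidth. Any graph with an edge has treewidth ≥ 1, and G has the edge c–f. Therefore the treewidth is 1.

1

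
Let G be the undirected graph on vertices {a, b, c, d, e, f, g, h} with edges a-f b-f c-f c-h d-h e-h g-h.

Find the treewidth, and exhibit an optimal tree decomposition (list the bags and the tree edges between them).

Each bag holds 2 vertices, so the decomposition has width 1, which upper-bounds the treewidth. Since G has at least one edge (e.g. c–h), it is not an edgeless graph, so tw(G) ≥ 1. The upper and lower bounds meet at 1, so that is the treewidth.

Treewidth 1.
One such decomposition:
Bags: B1 = {c, h}  B2 = {c, f}  B3 = {e, h}  B4 = {d, h}  B5 = {g, h}  B6 = {a, f}  B7 = {b, f}
Tree: B1–B2, B1–B3, B1–B4, B1–B5, B2–B6, B2–B7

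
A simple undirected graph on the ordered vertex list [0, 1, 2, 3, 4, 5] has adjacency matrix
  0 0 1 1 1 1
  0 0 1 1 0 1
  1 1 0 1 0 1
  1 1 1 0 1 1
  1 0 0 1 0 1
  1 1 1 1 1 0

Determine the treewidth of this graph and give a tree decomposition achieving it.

Treewidth 3.
One such decomposition:
Bags: B1 = {0, 2, 3, 5}  B2 = {0, 3, 4, 5}  B3 = {1, 2, 3, 5}
Tree: B1–B2, B1–B3

The largest bag has 4 vertices, giving width 3; this decomposition certifies tw(G) ≤ 3. For the lower bound, the 4 vertices {0, 2, 3, 5} are pairwise adjacent, and any tree decomposition puts a clique entirely inside one bag — forcing width ≥ 3. Therefore the treewidth is 3.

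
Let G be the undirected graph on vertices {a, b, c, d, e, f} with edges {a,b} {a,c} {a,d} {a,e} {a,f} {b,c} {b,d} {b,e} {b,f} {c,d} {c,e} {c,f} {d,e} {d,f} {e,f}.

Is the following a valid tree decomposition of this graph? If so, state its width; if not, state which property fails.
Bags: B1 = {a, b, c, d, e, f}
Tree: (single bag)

Checking the three conditions: (i) the bags cover all of {a, b, c, d, e, f}; (ii) for each edge, some bag contains both endpoints; (iii) the bags containing any fixed vertex form a subtree. All hold, so the decomposition is valid with width 6 − 1 = 5.

Yes; width 5.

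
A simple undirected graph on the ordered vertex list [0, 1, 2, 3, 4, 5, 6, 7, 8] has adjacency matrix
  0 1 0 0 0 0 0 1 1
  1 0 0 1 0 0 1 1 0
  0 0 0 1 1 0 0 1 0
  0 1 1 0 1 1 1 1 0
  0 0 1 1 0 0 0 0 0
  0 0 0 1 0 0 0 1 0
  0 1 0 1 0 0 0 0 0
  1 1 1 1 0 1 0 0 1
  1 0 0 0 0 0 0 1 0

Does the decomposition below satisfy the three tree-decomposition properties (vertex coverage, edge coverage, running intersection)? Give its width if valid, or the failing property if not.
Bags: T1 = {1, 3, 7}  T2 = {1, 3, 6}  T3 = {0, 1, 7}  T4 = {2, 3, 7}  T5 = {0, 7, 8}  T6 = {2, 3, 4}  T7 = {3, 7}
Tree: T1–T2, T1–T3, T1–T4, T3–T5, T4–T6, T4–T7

No — vertex 5 appears in no bag.

A tree decomposition must satisfy three properties: every vertex lies in some bag; for every edge, both endpoints lie together in some bag; and for every vertex, the bags containing it form a connected subtree. Here vertex 5 appears in no bag, so the decomposition is invalid.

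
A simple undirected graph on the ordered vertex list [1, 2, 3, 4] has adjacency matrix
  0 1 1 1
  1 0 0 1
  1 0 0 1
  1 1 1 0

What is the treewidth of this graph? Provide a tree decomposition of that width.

The largest bag has 3 vertices, giving width 2; this decomposition certifies tw(G) ≤ 2. For the lower bound, the 3 vertices {1, 2, 4} are pairwise adjacent, and any tree decomposition puts a clique entirely inside one bag — forcing width ≥ 2. The upper and lower bounds meet at 2, so that is the treewidth.

Treewidth 2.
One optimal decomposition is:
Bags: B1 = {1, 2, 4}  B2 = {1, 3, 4}
Tree: B1–B2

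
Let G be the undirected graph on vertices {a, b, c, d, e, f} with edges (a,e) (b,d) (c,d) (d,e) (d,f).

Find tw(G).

1

A width-1 tree decomposition is:
Bags: B1 = {b, d}  B2 = {c, d}  B3 = {d, f}  B4 = {d, e}  B5 = {a, e}
Tree: B1–B2, B1–B3, B1–B4, B4–B5
Every bag has size at most 2, so the width is 2 − 1 = 1 and tw(G) ≤ 1. G has an edge, so its treewidth is at least 1. Hence tw(G) = 1 exactly.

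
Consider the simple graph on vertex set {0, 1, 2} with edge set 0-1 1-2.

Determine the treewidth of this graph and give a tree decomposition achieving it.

Every bag has size at most 2, so the width is 2 − 1 = 1 and tw(G) ≤ 1. Since G has at least one edge (e.g. 2–1), it is not an edgeless graph, so tw(G) ≥ 1. Therefore the treewidth is 1.

Treewidth 1.
One optimal decomposition is:
Bags: B1 = {1, 2}  B2 = {0, 1}
Tree: B1–B2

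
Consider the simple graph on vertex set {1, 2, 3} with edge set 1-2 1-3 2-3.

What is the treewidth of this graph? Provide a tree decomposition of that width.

Treewidth 2.
One such decomposition:
Bags: B1 = {1, 2, 3}
Tree: (single bag)

With just one bag of size 3, the width is 3 − 1 = 2, so tw(G) ≤ 2. Conversely, {1, 2, 3} is a clique of size 3, and the vertices of any clique must share a bag in every tree decomposition; so some bag has ≥ 3 vertices and tw(G) ≥ 2. The upper and lower bounds meet at 2, so that is the treewidth.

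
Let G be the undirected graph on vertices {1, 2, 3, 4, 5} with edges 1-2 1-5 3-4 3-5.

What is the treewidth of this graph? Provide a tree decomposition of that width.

Treewidth 1.
One optimal decomposition is:
Bags: B1 = {3, 4}  B2 = {3, 5}  B3 = {1, 5}  B4 = {1, 2}
Tree: B1–B2, B2–B3, B3–B4

Each bag holds 2 vertices, so the decomposition has width 1, which upper-bounds the treewidth. Any graph with an edge has treewidth ≥ 1, and G has the edge 4–3. Therefore the treewidth is 1.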